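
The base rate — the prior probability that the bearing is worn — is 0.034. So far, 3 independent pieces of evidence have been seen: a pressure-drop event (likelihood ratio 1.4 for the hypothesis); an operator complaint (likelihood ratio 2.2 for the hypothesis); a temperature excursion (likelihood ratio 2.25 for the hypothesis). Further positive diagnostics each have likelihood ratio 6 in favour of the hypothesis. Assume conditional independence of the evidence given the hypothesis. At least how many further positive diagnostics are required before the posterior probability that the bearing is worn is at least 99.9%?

Prior odds = 0.034/0.966 = 17/483.
Combined Bayes factor of the evidence already in hand = 1.4 × 2.2 × 2.25 = 6.93.
Odds after that evidence = (17/483) × 6.93 = 561/2300.
Target odds = 0.999/0.001 = 999.
Need 6ⁿ ≥ 999 ÷ (561/2300) = 765900/187.
6⁴ = 1296 falls short of 765900/187 but 6⁵ = 7776 reaches it, so n = 5.

5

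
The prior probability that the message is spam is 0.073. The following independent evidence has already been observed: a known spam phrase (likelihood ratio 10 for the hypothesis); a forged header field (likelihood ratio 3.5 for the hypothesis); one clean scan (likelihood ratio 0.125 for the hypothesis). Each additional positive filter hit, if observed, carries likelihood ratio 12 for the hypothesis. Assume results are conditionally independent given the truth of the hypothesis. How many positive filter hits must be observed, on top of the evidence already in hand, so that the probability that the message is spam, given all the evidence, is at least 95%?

Prior odds = 0.073/0.927 = 73/927.
Combined Bayes factor of the evidence already in hand = 10 × 3.5 × 0.125 = 4.375.
Odds after that evidence = (73/927) × 4.375 = 2555/7416.
Target odds = 0.95/0.05 = 19.
Need 12ⁿ ≥ 19 ÷ (2555/7416) = 140904/2555.
12¹ = 12 falls short of 140904/2555 but 12² = 144 reaches it, so n = 2.

2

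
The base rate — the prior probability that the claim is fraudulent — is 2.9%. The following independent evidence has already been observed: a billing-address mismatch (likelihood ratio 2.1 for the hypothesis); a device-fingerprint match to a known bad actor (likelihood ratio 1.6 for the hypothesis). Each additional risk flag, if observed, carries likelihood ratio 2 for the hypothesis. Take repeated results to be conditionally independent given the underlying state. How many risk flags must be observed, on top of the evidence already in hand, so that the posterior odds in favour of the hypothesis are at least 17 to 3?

Prior odds = 0.029/0.971 = 29/971.
Combined Bayes factor of the evidence already in hand = 2.1 × 1.6 = 3.36.
Odds after that evidence = (29/971) × 3.36 = 2436/24275.
Target odds = 17/3.
Need 2ⁿ ≥ 17/3 ÷ (2436/24275) = 412675/7308.
2⁵ = 32 falls short of 412675/7308 but 2⁶ = 64 reaches it, so n = 6.

6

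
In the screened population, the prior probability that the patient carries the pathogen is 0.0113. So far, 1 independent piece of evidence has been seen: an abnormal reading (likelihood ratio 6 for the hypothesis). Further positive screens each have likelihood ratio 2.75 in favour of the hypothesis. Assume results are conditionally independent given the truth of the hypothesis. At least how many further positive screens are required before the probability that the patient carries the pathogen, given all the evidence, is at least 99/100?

8

Prior odds = 0.0113/0.9887 = 113/9887.
Bayes factor of the evidence already in hand = 6.
Odds after that evidence = (113/9887) × 6 = 678/9887.
Target odds = 0.99/0.01 = 99.
Need 2.75ⁿ ≥ 99 ÷ (678/9887) = 326271/226.
2.75⁷ = 19487171/16384 falls short of 326271/226 but 2.75⁸ = 214358881/65536 reaches it, so n = 8.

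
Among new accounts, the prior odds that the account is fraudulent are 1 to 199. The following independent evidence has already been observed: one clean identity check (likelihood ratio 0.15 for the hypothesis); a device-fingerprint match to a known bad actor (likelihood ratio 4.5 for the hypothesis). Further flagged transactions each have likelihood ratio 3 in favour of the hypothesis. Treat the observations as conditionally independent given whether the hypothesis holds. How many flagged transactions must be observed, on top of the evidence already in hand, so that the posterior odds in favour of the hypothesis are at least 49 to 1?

Prior odds = 1/199.
Combined Bayes factor of the evidence already in hand = 0.15 × 4.5 = 0.675.
Odds after that evidence = (1/199) × 0.675 = 27/7960.
Target odds = 49.
Need 3ⁿ ≥ 49 ÷ (27/7960) = 390040/27.
3⁸ = 6561 falls short of 390040/27 but 3⁹ = 19683 reaches it, so n = 9.

9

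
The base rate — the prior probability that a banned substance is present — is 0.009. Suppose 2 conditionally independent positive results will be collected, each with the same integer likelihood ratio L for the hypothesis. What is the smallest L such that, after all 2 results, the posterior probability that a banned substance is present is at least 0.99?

Prior odds = 0.009/0.991 = 9/991.
Target odds = 0.99/0.01 = 99.
Need L² ≥ 99 ÷ (9/991) = 10901.
104² = 10816 < 10901 ≤ 11025 = 105², so L = 105.

105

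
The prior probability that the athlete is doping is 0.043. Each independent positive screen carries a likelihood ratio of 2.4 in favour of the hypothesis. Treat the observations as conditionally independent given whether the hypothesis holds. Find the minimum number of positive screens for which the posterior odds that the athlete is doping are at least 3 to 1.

Prior odds = 0.043/0.957 = 43/957.
Likelihood ratio per positive screen = 2.4.
Target odds = 3.
Require 2.4ⁿ ≥ 3 ÷ (43/957) = 2871/43.
2.4⁴ = 33.1776 falls short of 2871/43 but 2.4⁵ = 79.62624 reaches it, so n = 5.

5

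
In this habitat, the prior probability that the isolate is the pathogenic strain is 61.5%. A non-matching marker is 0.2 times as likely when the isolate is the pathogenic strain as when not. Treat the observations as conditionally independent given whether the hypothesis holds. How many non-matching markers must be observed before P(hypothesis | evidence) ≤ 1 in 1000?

Prior odds = 0.615/0.385 = 123/77.
Likelihood ratio per non-matching marker = 0.2.
Target odds: 0.001 ÷ 0.999 = 1/999.
Require 0.2ⁿ ≤ 1/999 ÷ (123/77) = 77/122877.
0.2⁴ = 0.0016 is still above 77/122877 but 0.2⁵ = 0.00032 is at or below it, so n = 5.

5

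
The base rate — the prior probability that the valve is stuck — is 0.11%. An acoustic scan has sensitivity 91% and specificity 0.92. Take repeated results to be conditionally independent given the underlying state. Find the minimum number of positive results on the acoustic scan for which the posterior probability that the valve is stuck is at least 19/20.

Prior odds: 0.0011 ÷ 0.9989 = 11/9989.
False-positive rate = 1 − 0.92 = 0.08; likelihood ratio of a positive = 0.91/0.08 = 11.375.
Target odds: 0.95 ÷ 0.05 = 19.
Need (11/9989) × 11.375ⁿ ≥ 19, i.e. 11.375ⁿ ≥ 189791/11.
11.375⁴ = 68574961/4096 falls short of 189791/11 but 11.375⁵ ≈190439 reaches it, so n = 5.

5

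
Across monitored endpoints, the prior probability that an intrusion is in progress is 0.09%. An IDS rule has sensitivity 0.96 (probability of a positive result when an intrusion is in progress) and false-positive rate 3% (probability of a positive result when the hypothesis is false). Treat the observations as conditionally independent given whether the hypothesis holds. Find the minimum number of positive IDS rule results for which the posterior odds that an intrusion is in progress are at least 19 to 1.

Prior odds = 0.0009/0.9991 = 9/9991.
Likelihood ratio of a positive result = 0.96/0.03 = 32.
Target odds = 19.
Need (9/9991) × 32ⁿ ≥ 19, i.e. 32ⁿ ≥ 189829/9.
32² = 1024 falls short of 189829/9 but 32³ = 32768 reaches it, so n = 3.

3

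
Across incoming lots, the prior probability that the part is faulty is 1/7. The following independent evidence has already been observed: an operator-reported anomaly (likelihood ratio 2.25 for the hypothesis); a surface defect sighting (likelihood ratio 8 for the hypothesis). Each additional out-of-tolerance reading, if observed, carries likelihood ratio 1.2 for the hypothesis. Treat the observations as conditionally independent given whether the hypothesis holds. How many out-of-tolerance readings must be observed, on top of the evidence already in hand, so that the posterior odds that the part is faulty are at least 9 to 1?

7

Prior odds = (1/7)/(6/7) = 1/6.
Combined Bayes factor of the evidence already in hand = 2.25 × 8 = 18.
Odds after that evidence = (1/6) × 18 = 3.
Target odds = 9.
Need 1.2ⁿ ≥ 9 ÷ 3 = 3.
1.2⁶ = 46656/15625 falls short of 3 but 1.2⁷ = 279936/78125 reaches it, so n = 7.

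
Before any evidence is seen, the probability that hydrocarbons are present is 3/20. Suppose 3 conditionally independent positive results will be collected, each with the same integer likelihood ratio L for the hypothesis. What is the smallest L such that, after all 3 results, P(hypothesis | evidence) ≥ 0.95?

5

Prior odds = 0.15/0.85 = 3/17.
Target odds = 0.95/0.05 = 19.
Need L³ ≥ 19 ÷ (3/17) = 323/3.
4³ = 64 < 323/3 ≤ 125 = 5³, so L = 5.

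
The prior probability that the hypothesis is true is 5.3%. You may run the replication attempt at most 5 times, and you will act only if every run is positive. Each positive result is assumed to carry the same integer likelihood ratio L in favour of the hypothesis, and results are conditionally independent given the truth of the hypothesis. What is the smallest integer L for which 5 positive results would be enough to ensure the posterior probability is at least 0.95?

Prior odds = 0.053/0.947 = 53/947.
Target odds = 0.95/0.05 = 19.
Need L⁵ ≥ 19 ÷ (53/947) = 17993/53.
3⁵ = 243 < 17993/53 ≤ 1024 = 4⁵, so L = 4.

4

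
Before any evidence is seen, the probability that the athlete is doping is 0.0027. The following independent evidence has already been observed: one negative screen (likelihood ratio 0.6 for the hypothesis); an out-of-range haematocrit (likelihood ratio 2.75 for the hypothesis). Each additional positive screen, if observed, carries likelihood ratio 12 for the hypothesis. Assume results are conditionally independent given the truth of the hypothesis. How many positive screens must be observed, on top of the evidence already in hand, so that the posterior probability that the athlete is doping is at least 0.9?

Prior odds = 0.0027/0.9973 = 27/9973.
Combined Bayes factor of the evidence already in hand = 0.6 × 2.75 = 1.65.
Odds after that evidence = (27/9973) × 1.65 = 891/199460.
Target odds = 0.9/0.1 = 9.
Need 12ⁿ ≥ 9 ÷ (891/199460) = 199460/99.
12³ = 1728 falls short of 199460/99 but 12⁴ = 20736 reaches it, so n = 4.

4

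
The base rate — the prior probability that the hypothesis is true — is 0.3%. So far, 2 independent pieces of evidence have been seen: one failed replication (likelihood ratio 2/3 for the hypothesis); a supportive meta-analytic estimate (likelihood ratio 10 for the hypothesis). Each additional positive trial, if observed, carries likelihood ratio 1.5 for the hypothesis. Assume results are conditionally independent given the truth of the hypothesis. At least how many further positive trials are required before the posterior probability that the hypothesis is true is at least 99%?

21

Prior odds = 0.003/0.997 = 3/997.
Combined Bayes factor of the evidence already in hand = (2/3) × 10 = 20/3.
Odds after that evidence = (3/997) × 20/3 = 20/997.
Target odds = 0.99/0.01 = 99.
Need 1.5ⁿ ≥ 99 ÷ (20/997) = 4935.15.
1.5²⁰ ≈3325.26 falls short of 4935.15 but 1.5²¹ ≈4987.89 reaches it, so n = 21.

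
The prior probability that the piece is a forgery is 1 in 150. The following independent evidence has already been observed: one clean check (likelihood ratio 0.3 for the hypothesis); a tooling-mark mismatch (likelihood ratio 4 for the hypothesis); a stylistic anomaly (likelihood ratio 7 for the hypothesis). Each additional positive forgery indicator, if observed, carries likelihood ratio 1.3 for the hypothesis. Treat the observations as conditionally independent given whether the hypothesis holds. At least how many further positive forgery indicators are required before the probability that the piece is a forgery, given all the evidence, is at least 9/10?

20

Prior odds = (1/150)/(149/150) = 1/149.
Combined Bayes factor of the evidence already in hand = 0.3 × 4 × 7 = 8.4.
Odds after that evidence = (1/149) × 8.4 = 42/745.
Target odds = 0.9/0.1 = 9.
Need 1.3ⁿ ≥ 9 ÷ (42/745) = 2235/14.
1.3¹⁹ ≈146.192 falls short of 2235/14 but 1.3²⁰ ≈190.05 reaches it, so n = 20.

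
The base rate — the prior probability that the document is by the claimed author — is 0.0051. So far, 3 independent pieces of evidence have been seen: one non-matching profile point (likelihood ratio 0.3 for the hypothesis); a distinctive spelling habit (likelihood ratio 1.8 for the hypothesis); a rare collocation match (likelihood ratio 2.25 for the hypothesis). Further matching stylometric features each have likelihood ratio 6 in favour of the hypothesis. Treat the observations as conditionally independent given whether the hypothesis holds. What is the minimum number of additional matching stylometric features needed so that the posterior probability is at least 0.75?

Prior odds = 0.0051/0.9949 = 51/9949.
Combined Bayes factor of the evidence already in hand = 0.3 × 1.8 × 2.25 = 1.215.
Odds after that evidence = (51/9949) × 1.215 = 12393/1989800.
Target odds = 0.75/0.25 = 3.
Need 6ⁿ ≥ 3 ÷ (12393/1989800) = 1989800/4131.
6³ = 216 falls short of 1989800/4131 but 6⁴ = 1296 reaches it, so n = 4.

4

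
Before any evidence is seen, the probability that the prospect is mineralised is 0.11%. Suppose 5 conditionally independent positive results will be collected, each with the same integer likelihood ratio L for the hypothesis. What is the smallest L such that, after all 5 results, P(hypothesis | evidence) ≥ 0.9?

Prior odds = 0.0011/0.9989 = 11/9989.
Target odds = 0.9/0.1 = 9.
Need L⁵ ≥ 9 ÷ (11/9989) = 89901/11.
6⁵ = 7776 < 89901/11 ≤ 16807 = 7⁵, so L = 7.

7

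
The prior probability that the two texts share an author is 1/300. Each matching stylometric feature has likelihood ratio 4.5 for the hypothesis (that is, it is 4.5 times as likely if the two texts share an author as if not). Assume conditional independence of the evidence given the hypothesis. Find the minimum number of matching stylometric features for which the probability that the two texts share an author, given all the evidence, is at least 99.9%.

Prior odds: (1/300) ÷ (299/300) = 1/299.
Likelihood ratio per matching stylometric feature = 4.5.
Target posterior odds = 0.999/0.001 = 999.
Need (1/299) × 4.5ⁿ ≥ 999, i.e. 4.5ⁿ ≥ 298701.
4.5⁸ = 43046721/256 falls short of 298701 but 4.5⁹ = 387420489/512 reaches it, so n = 9.

9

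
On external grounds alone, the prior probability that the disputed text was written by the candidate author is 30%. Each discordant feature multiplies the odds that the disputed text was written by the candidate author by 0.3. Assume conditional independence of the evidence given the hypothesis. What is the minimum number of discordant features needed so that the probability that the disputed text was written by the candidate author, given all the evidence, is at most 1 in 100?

4

Prior odds: 0.3 ÷ 0.7 = 3/7.
Likelihood ratio per discordant feature = 0.3.
Target odds: 0.01 ÷ 0.99 = 1/99.
Need (3/7) × 0.3ⁿ ≤ 1/99, i.e. 0.3ⁿ ≤ 7/297.
0.3³ = 0.027 is still above 7/297 but 0.3⁴ = 0.0081 is at or below it, so n = 4.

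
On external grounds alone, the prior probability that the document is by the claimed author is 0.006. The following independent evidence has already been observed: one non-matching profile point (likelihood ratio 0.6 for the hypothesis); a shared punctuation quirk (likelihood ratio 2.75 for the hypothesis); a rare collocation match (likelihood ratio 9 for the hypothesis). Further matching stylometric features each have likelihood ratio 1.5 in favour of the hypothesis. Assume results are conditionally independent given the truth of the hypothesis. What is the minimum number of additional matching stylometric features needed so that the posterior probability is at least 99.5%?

Prior odds = 0.006/0.994 = 3/497.
Combined Bayes factor of the evidence already in hand = 0.6 × 2.75 × 9 = 14.85.
Odds after that evidence = (3/497) × 14.85 = 891/9940.
Target odds = 0.995/0.005 = 199.
Need 1.5ⁿ ≥ 199 ÷ (891/9940) = 1978060/891.
1.5¹⁹ ≈2216.84 falls short of 1978060/891 but 1.5²⁰ ≈3325.26 reaches it, so n = 20.

20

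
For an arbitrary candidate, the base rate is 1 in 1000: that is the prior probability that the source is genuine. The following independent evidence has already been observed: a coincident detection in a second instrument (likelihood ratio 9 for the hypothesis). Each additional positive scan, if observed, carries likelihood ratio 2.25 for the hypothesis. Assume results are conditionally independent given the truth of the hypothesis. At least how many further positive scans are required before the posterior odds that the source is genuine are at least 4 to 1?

Prior odds = 0.001/0.999 = 1/999.
Bayes factor of the evidence already in hand = 9.
Odds after that evidence = (1/999) × 9 = 1/111.
Target odds = 4.
Need 2.25ⁿ ≥ 4 ÷ (1/111) = 444.
2.25⁷ = 4782969/16384 falls short of 444 but 2.25⁸ = 43046721/65536 reaches it, so n = 8.

8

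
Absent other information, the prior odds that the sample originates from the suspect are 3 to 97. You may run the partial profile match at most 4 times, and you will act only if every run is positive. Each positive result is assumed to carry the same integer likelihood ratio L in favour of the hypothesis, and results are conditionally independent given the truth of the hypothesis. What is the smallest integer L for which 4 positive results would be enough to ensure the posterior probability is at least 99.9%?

14

Prior odds = 3/97.
Target odds = 0.999/0.001 = 999.
Need L⁴ ≥ 999 ÷ (3/97) = 32301.
13⁴ = 28561 < 32301 ≤ 38416 = 14⁴, so L = 14.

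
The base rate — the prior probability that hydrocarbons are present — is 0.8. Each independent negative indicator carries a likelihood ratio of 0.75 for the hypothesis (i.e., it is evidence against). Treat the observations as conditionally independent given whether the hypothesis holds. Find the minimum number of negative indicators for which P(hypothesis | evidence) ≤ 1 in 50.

19

Prior odds: 0.8 ÷ 0.2 = 4.
Likelihood ratio per negative indicator = 0.75.
Target posterior odds = 0.02/0.98 = 1/49.
Need 4 × 0.75ⁿ ≤ 1/49, i.e. 0.75ⁿ ≤ 1/196.
0.75¹⁸ ≈0.00563771 is still above 1/196 but 0.75¹⁹ ≈0.00422828 is at or below it, so n = 19.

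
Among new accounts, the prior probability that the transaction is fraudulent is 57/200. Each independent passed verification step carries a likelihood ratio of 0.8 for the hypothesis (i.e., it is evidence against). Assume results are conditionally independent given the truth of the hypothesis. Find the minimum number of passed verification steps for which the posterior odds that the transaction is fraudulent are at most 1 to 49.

14

Prior odds = 0.285/0.715 = 57/143.
Likelihood ratio per passed verification step = 0.8.
Target odds = 1/49.
Need (57/143) × 0.8ⁿ ≤ 1/49, i.e. 0.8ⁿ ≤ 143/2793.
0.8¹³ ≈0.0549756 is still above 143/2793 but 0.8¹⁴ ≈0.0439805 is at or below it, so n = 14.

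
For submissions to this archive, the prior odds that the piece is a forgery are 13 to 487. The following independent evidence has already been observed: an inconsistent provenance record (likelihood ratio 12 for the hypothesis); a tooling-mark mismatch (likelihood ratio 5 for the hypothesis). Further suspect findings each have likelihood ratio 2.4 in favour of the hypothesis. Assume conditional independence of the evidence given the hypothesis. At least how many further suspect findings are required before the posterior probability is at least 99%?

Prior odds = 13/487.
Combined Bayes factor of the evidence already in hand = 12 × 5 = 60.
Odds after that evidence = (13/487) × 60 = 780/487.
Target odds = 0.99/0.01 = 99.
Need 2.4ⁿ ≥ 99 ÷ (780/487) = 16071/260.
2.4⁴ = 33.1776 falls short of 16071/260 but 2.4⁵ = 79.62624 reaches it, so n = 5.

5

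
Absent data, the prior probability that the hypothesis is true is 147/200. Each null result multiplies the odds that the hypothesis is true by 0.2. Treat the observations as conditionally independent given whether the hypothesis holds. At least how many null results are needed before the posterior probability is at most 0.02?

Prior odds = 0.735/0.265 = 147/53.
Likelihood ratio per null result = 0.2.
Target odds: 0.02 ÷ 0.98 = 1/49.
Require 0.2ⁿ ≤ 1/49 ÷ (147/53) = 53/7203.
0.2³ = 0.008 is still above 53/7203 but 0.2⁴ = 0.0016 is at or below it, so n = 4.

4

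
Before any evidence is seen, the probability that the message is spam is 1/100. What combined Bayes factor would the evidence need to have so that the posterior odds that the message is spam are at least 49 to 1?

Prior odds = 0.01/0.99 = 1/99.
Target odds = 49.
Required Bayes factor = 49 ÷ (1/99) = 4851.

4851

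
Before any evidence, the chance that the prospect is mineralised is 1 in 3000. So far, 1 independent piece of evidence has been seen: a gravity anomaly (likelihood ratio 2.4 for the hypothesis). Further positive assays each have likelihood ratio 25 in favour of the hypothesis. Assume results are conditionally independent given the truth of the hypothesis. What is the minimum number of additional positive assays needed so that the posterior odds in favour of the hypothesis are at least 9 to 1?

Prior odds = (1/3000)/(2999/3000) = 1/2999.
Bayes factor of the evidence already in hand = 2.4.
Odds after that evidence = (1/2999) × 2.4 = 12/14995.
Target odds = 9.
Need 25ⁿ ≥ 9 ÷ (12/14995) = 11246.25.
25² = 625 falls short of 11246.25 but 25³ = 15625 reaches it, so n = 3.

3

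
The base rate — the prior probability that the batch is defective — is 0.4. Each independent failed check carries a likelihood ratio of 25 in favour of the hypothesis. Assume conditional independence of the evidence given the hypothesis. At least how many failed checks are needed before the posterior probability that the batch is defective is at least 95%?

Prior odds: 0.4 ÷ 0.6 = 2/3.
Likelihood ratio per failed check = 25.
Target posterior odds = 0.95/0.05 = 19.
Need (2/3) × 25ⁿ ≥ 19, i.e. 25ⁿ ≥ 28.5.
25¹ = 25 falls short of 28.5 but 25² = 625 reaches it, so n = 2.

2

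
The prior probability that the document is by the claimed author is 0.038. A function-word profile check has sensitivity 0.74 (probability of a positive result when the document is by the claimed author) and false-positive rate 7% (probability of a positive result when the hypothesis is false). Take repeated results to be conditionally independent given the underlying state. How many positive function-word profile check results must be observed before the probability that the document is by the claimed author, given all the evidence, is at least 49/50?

4

Prior odds = 0.038/0.962 = 19/481.
Likelihood ratio of a positive result = 0.74/0.07 = 74/7.
Target posterior odds = 0.98/0.02 = 49.
Require (74/7)ⁿ ≥ 49 ÷ (19/481) = 23569/19.
(74/7)³ = 405224/343 falls short of 23569/19 but (74/7)⁴ = 29986576/2401 reaches it, so n = 4.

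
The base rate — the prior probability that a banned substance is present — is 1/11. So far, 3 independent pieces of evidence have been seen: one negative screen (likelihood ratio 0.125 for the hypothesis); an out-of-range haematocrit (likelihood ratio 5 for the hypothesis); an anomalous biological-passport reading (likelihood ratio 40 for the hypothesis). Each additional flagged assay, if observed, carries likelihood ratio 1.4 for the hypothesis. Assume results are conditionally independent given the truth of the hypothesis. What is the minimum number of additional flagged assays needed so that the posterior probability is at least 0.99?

11

Prior odds = (1/11)/(10/11) = 0.1.
Combined Bayes factor of the evidence already in hand = 0.125 × 5 × 40 = 25.
Odds after that evidence = 0.1 × 25 = 2.5.
Target odds = 0.99/0.01 = 99.
Need 1.4ⁿ ≥ 99 ÷ 2.5 = 39.6.
1.4¹⁰ = 282475249/9765625 falls short of 39.6 but 1.4¹¹ ≈40.4957 reaches it, so n = 11.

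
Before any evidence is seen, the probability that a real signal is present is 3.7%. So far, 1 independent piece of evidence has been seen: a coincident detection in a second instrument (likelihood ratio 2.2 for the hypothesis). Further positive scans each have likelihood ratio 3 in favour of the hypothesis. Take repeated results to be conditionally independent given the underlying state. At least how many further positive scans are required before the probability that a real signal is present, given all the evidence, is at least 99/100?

Prior odds = 0.037/0.963 = 37/963.
Bayes factor of the evidence already in hand = 2.2.
Odds after that evidence = (37/963) × 2.2 = 407/4815.
Target odds = 0.99/0.01 = 99.
Need 3ⁿ ≥ 99 ÷ (407/4815) = 43335/37.
3⁶ = 729 falls short of 43335/37 but 3⁷ = 2187 reaches it, so n = 7.

7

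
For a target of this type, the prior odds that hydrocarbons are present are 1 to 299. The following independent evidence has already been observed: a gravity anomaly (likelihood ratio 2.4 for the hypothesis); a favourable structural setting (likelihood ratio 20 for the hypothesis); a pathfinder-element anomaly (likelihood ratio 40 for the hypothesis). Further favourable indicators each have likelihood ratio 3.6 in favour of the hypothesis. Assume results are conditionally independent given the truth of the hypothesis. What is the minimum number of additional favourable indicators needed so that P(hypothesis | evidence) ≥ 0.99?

Prior odds = 1/299.
Combined Bayes factor of the evidence already in hand = 2.4 × 20 × 40 = 1920.
Odds after that evidence = (1/299) × 1920 = 1920/299.
Target odds = 0.99/0.01 = 99.
Need 3.6ⁿ ≥ 99 ÷ (1920/299) = 15.4171875.
3.6² = 12.96 falls short of 15.4171875 but 3.6³ = 46.656 reaches it, so n = 3.

3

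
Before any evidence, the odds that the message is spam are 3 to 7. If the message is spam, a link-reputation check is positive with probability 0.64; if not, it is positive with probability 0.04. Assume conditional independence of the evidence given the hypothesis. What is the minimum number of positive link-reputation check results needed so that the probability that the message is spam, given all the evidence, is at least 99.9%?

Prior odds = 3/7.
Likelihood ratio of a positive = 0.64/0.04 = 16.
Target posterior odds = 0.999/0.001 = 999.
Require 16ⁿ ≥ 999 ÷ (3/7) = 2331.
16² = 256 falls short of 2331 but 16³ = 4096 reaches it, so n = 3.

3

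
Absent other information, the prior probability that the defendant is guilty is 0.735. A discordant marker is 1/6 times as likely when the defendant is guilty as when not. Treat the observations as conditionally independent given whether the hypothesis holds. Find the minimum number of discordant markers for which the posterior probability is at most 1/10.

2

Prior odds: 0.735 ÷ 0.265 = 147/53.
Likelihood ratio per discordant marker = 1/6.
Target odds: 0.1 ÷ 0.9 = 1/9.
Need (147/53) × (1/6)ⁿ ≤ 1/9, i.e. (1/6)ⁿ ≤ 53/1323.
(1/6)¹ = 1/6 is still above 53/1323 but (1/6)² = 1/36 is at or below it, so n = 2.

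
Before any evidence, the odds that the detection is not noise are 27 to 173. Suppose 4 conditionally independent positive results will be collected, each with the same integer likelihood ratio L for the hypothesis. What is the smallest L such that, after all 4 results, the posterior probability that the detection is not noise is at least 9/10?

Prior odds = 27/173.
Target odds = 0.9/0.1 = 9.
Need L⁴ ≥ 9 ÷ (27/173) = 173/3.
2⁴ = 16 < 173/3 ≤ 81 = 3⁴, so L = 3.

3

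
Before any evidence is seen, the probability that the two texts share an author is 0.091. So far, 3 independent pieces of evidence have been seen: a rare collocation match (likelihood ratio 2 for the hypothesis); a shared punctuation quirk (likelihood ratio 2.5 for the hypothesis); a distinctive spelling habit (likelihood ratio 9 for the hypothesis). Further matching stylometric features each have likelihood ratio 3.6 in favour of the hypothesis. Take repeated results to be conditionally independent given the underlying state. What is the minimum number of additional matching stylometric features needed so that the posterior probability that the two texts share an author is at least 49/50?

Prior odds = 0.091/0.909 = 91/909.
Combined Bayes factor of the evidence already in hand = 2 × 2.5 × 9 = 45.
Odds after that evidence = (91/909) × 45 = 455/101.
Target odds = 0.98/0.02 = 49.
Need 3.6ⁿ ≥ 49 ÷ (455/101) = 707/65.
3.6¹ = 3.6 falls short of 707/65 but 3.6² = 12.96 reaches it, so n = 2.

2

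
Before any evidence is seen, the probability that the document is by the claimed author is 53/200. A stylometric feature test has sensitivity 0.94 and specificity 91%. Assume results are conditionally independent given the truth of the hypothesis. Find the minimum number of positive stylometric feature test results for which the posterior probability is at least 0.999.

Prior odds: 0.265 ÷ 0.735 = 53/147.
False-positive rate = 1 − 0.91 = 0.09; likelihood ratio of a positive = 0.94/0.09 = 94/9.
Target odds: 0.999 ÷ 0.001 = 999.
Need (53/147) × (94/9)ⁿ ≥ 999, i.e. (94/9)ⁿ ≥ 146853/53.
(94/9)³ = 830584/729 falls short of 146853/53 but (94/9)⁴ = 78074896/6561 reaches it, so n = 4.

4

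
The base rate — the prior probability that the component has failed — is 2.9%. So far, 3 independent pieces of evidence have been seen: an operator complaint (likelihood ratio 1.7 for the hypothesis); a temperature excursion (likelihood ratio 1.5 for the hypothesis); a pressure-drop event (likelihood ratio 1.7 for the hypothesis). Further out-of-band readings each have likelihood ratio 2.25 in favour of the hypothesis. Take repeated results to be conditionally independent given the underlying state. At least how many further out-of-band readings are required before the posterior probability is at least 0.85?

5

Prior odds = 0.029/0.971 = 29/971.
Combined Bayes factor of the evidence already in hand = 1.7 × 1.5 × 1.7 = 4.335.
Odds after that evidence = (29/971) × 4.335 = 25143/194200.
Target odds = 0.85/0.15 = 17/3.
Need 2.25ⁿ ≥ 17/3 ÷ (25143/194200) = 194200/4437.
2.25⁴ = 25.62890625 falls short of 194200/4437 but 2.25⁵ = 59049/1024 reaches it, so n = 5.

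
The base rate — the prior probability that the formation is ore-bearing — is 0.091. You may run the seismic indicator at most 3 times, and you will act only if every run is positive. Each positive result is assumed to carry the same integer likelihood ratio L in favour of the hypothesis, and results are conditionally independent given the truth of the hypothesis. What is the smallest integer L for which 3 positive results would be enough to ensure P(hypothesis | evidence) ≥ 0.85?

Prior odds = 0.091/0.909 = 91/909.
Target odds = 0.85/0.15 = 17/3.
Need L³ ≥ 17/3 ÷ (91/909) = 5151/91.
3³ = 27 < 5151/91 ≤ 64 = 4³, so L = 4.

4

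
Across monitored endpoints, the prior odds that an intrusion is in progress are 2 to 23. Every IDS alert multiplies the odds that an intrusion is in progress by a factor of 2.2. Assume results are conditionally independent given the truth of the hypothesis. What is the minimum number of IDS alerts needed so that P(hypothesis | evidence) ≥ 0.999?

Prior odds = 2/23.
Likelihood ratio per IDS alert = 2.2.
Target odds: 0.999 ÷ 0.001 = 999.
Require 2.2ⁿ ≥ 999 ÷ (2/23) = 11488.5.
2.2¹¹ ≈5843.18 falls short of 11488.5 but 2.2¹² ≈12855 reaches it, so n = 12.

12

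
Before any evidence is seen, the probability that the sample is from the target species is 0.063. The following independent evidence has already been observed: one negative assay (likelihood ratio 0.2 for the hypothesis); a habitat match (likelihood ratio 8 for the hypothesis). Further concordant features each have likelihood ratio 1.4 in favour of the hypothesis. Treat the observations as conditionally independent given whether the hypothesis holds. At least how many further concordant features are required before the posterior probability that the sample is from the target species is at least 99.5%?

23

Prior odds = 0.063/0.937 = 63/937.
Combined Bayes factor of the evidence already in hand = 0.2 × 8 = 1.6.
Odds after that evidence = (63/937) × 1.6 = 504/4685.
Target odds = 0.995/0.005 = 199.
Need 1.4ⁿ ≥ 199 ÷ (504/4685) = 932315/504.
1.4²² ≈1639.9 falls short of 932315/504 but 1.4²³ ≈2295.86 reaches it, so n = 23.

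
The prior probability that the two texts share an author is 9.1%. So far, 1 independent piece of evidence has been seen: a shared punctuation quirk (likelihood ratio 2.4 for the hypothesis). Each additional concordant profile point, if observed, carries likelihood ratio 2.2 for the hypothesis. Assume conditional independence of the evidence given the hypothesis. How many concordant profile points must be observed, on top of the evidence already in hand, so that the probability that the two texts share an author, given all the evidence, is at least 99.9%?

Prior odds = 0.091/0.909 = 91/909.
Bayes factor of the evidence already in hand = 2.4.
Odds after that evidence = (91/909) × 2.4 = 364/1515.
Target odds = 0.999/0.001 = 999.
Need 2.2ⁿ ≥ 999 ÷ (364/1515) = 1513485/364.
2.2¹⁰ ≈2655.99 falls short of 1513485/364 but 2.2¹¹ ≈5843.18 reaches it, so n = 11.

11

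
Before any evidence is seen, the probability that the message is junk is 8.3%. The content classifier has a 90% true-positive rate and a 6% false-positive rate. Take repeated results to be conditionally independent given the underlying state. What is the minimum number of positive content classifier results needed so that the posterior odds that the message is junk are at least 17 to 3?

Prior odds = 0.083/0.917 = 83/917.
Likelihood ratio of a positive result = 0.9/0.06 = 15.
Target odds = 17/3.
Require 15ⁿ ≥ 17/3 ÷ (83/917) = 15589/249.
15¹ = 15 falls short of 15589/249 but 15² = 225 reaches it, so n = 2.

2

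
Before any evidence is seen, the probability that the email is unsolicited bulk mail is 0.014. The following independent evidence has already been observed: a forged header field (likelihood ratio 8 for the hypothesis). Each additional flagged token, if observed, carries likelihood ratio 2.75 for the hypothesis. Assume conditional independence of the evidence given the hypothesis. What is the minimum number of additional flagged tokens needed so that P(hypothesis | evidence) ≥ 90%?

5

Prior odds = 0.014/0.986 = 7/493.
Bayes factor of the evidence already in hand = 8.
Odds after that evidence = (7/493) × 8 = 56/493.
Target odds = 0.9/0.1 = 9.
Need 2.75ⁿ ≥ 9 ÷ (56/493) = 4437/56.
2.75⁴ = 57.19140625 falls short of 4437/56 but 2.75⁵ = 161051/1024 reaches it, so n = 5.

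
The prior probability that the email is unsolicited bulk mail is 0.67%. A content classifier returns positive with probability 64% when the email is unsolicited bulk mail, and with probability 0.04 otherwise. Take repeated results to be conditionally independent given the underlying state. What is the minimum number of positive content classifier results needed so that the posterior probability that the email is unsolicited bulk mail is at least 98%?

4

Prior odds: 0.0067 ÷ 0.9933 = 67/9933.
Likelihood ratio of a positive result = 0.64/0.04 = 16.
Target odds: 0.98 ÷ 0.02 = 49.
Require 16ⁿ ≥ 49 ÷ (67/9933) = 486717/67.
16³ = 4096 falls short of 486717/67 but 16⁴ = 65536 reaches it, so n = 4.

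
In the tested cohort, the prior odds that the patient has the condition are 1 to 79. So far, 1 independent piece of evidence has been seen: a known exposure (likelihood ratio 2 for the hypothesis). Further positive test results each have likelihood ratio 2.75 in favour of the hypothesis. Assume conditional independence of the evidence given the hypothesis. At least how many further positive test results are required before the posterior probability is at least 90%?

Prior odds = 1/79.
Bayes factor of the evidence already in hand = 2.
Odds after that evidence = (1/79) × 2 = 2/79.
Target odds = 0.9/0.1 = 9.
Need 2.75ⁿ ≥ 9 ÷ (2/79) = 355.5.
2.75⁵ = 161051/1024 falls short of 355.5 but 2.75⁶ = 1771561/4096 reaches it, so n = 6.

6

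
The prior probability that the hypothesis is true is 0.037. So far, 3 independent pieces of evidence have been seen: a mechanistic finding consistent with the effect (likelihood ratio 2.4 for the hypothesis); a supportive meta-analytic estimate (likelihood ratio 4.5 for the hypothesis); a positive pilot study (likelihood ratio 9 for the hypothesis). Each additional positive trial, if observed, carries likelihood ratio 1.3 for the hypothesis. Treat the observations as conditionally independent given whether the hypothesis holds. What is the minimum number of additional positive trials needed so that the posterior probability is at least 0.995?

Prior odds = 0.037/0.963 = 37/963.
Combined Bayes factor of the evidence already in hand = 2.4 × 4.5 × 9 = 97.2.
Odds after that evidence = (37/963) × 97.2 = 1998/535.
Target odds = 0.995/0.005 = 199.
Need 1.3ⁿ ≥ 199 ÷ (1998/535) = 106465/1998.
1.3¹⁵ ≈51.1859 falls short of 106465/1998 but 1.3¹⁶ ≈66.5417 reaches it, so n = 16.

16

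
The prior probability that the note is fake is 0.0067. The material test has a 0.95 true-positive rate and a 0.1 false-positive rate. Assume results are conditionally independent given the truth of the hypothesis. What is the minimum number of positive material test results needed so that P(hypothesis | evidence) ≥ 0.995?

5

Prior odds: 0.0067 ÷ 0.9933 = 67/9933.
Likelihood ratio of a positive result = 0.95/0.1 = 9.5.
Target odds: 0.995 ÷ 0.005 = 199.
Need (67/9933) × 9.5ⁿ ≥ 199, i.e. 9.5ⁿ ≥ 1976667/67.
9.5⁴ = 8145.0625 falls short of 1976667/67 but 9.5⁵ = 77378.09375 reaches it, so n = 5.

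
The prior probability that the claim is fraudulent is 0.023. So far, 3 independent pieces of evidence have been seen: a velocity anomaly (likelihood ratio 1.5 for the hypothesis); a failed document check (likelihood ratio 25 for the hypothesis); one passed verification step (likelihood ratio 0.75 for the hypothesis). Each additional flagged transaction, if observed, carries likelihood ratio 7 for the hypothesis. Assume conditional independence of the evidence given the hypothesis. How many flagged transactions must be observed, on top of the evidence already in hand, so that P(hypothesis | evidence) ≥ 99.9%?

4

Prior odds = 0.023/0.977 = 23/977.
Combined Bayes factor of the evidence already in hand = 1.5 × 25 × 0.75 = 28.125.
Odds after that evidence = (23/977) × 28.125 = 5175/7816.
Target odds = 0.999/0.001 = 999.
Need 7ⁿ ≥ 999 ÷ (5175/7816) = 867576/575.
7³ = 343 falls short of 867576/575 but 7⁴ = 2401 reaches it, so n = 4.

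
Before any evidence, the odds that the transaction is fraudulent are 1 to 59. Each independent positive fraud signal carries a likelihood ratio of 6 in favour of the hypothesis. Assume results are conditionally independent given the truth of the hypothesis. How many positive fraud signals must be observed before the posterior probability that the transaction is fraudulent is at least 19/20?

4

Prior odds = 1/59.
Likelihood ratio per positive fraud signal = 6.
Target posterior odds = 0.95/0.05 = 19.
Need (1/59) × 6ⁿ ≥ 19, i.e. 6ⁿ ≥ 1121.
6³ = 216 falls short of 1121 but 6⁴ = 1296 reaches it, so n = 4.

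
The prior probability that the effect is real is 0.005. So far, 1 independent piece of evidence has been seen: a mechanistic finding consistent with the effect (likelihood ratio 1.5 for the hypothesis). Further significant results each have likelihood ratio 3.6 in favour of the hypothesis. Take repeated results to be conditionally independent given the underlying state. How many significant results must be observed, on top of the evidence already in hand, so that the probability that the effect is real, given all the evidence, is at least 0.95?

7

Prior odds = 0.005/0.995 = 1/199.
Bayes factor of the evidence already in hand = 1.5.
Odds after that evidence = (1/199) × 1.5 = 3/398.
Target odds = 0.95/0.05 = 19.
Need 3.6ⁿ ≥ 19 ÷ (3/398) = 7562/3.
3.6⁶ = 34012224/15625 falls short of 7562/3 but 3.6⁷ = 612220032/78125 reaches it, so n = 7.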